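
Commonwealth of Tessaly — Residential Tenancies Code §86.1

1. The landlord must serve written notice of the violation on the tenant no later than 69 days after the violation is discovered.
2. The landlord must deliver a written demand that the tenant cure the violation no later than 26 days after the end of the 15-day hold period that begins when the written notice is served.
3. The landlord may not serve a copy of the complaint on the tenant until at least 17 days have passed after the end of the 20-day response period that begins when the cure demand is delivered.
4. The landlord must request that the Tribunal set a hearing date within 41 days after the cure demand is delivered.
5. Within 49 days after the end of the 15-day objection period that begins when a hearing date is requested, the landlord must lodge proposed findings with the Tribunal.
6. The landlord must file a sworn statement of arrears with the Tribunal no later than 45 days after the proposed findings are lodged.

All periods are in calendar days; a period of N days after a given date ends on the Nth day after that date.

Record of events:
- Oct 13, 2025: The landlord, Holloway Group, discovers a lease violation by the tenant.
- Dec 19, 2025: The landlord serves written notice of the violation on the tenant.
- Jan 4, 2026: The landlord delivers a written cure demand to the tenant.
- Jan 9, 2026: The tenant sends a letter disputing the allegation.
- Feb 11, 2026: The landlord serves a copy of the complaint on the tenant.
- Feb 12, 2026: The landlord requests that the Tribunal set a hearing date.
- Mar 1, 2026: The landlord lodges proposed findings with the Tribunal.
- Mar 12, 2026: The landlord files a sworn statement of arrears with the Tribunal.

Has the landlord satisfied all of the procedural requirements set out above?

Yes

(1) due by Oct 13, 2025 + 69 days = Dec 21, 2025; completed Dec 19, 2025, before the deadline.
(2) due by Jan 3, 2026 + 26 days = Jan 29, 2026; Jan 4, 2026 is within that limit.
(3) permitted from Jan 24, 2026 + 17 days = Feb 10, 2026 onward; done Feb 11, 2026 — permitted.
(4) due by Jan 4, 2026 + 41 days = Feb 14, 2026; Feb 12, 2026 is within that limit.
(5) due by Feb 27, 2026 + 49 days = Apr 17, 2026; done Mar 1, 2026 — timely.
(6) due by Mar 1, 2026 + 45 days = Apr 15, 2026; Mar 12, 2026 is within that limit.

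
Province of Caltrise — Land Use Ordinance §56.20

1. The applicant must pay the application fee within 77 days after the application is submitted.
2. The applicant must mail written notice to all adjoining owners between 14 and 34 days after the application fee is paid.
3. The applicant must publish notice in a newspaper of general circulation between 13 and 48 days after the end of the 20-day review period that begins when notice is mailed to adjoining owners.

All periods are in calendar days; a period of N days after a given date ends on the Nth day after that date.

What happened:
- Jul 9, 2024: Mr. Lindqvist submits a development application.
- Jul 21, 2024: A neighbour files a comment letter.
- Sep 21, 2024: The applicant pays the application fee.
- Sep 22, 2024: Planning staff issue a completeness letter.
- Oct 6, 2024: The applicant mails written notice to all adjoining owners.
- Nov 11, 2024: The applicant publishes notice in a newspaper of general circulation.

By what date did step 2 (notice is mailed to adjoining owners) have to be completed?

Step 2 runs from Sep 21, 2024, when the application fee is paid. The window is 14–34 days after Sep 21, 2024; it closes on Oct 25, 2024.

Oct 25, 2024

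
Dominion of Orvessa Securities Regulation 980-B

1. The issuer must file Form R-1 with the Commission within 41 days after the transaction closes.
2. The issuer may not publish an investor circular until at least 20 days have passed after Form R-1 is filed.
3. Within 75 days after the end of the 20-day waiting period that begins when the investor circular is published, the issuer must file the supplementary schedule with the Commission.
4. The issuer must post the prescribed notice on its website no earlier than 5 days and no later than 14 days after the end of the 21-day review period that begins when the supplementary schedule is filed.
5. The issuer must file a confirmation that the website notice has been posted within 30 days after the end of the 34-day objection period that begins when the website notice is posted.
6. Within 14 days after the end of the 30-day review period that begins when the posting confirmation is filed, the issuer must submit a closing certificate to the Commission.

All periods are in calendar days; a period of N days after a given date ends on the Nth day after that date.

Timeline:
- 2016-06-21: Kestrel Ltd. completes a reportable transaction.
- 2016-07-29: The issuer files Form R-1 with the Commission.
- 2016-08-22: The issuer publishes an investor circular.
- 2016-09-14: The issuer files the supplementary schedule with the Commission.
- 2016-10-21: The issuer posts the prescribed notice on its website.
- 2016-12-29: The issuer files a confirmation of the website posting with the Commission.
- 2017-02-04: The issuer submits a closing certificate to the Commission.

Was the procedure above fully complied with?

No

Step 1 — counting 41 days from 2016-06-21 (when the transaction closes) gives a deadline of 2016-08-01; completed 2016-07-29, before the deadline.
Step 2 — must wait 20 days from 2016-07-29 (when Form R-1 is filed), so not before 2016-08-18; done 2016-08-22 — permitted.
Step 3 — counting 75 days from 2016-09-11 (end of the 20-day waiting period, which began when the investor circular is published on 2016-08-22) gives a deadline of 2016-11-25; 2016-09-14 is within that limit.
Step 4 — 5 and 14 days from 2016-10-05 (end of the 21-day review period, which began when the supplementary schedule is filed on 2016-09-14) are 2016-10-10 and 2016-10-19 respectively; 2016-10-21 is 2 days past the end of the window.
The procedure was therefore not followed at step 4.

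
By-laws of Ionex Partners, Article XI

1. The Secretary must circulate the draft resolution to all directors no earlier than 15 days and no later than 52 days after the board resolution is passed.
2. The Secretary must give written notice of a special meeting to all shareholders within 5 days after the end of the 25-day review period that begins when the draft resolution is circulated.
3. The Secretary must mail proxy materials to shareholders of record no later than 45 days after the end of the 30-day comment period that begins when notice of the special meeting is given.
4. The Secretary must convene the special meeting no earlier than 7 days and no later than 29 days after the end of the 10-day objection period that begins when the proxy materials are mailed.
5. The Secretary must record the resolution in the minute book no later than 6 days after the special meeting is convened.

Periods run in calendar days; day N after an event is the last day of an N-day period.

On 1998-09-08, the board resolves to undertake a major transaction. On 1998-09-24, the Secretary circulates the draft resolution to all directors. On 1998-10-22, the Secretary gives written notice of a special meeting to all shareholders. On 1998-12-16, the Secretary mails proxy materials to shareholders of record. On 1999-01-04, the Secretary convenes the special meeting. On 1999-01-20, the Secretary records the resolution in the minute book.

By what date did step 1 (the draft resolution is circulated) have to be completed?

Step 1 runs from 1998-09-08, when the board resolution is passed. The window is 15–52 days after 1998-09-08; it closes on 1998-10-30.

1998-10-30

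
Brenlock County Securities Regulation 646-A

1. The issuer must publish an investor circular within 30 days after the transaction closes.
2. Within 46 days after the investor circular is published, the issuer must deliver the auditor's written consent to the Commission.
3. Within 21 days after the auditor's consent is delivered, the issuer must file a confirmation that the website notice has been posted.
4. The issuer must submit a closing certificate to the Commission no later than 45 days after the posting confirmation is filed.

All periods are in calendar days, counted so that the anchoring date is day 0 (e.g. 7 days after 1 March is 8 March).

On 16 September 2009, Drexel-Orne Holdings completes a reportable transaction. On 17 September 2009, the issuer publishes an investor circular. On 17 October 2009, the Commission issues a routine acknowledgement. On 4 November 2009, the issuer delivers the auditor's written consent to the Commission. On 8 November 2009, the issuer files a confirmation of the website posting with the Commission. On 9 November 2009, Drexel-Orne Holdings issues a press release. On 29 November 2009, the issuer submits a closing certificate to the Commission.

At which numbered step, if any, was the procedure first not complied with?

(1) due by 16 September 2009 + 30 days = 16 October 2009; completed 17 September 2009, before the deadline.
(2) due by 17 September 2009 + 46 days = 2 November 2009; done 4 November 2009 — 2 days late.

Step 2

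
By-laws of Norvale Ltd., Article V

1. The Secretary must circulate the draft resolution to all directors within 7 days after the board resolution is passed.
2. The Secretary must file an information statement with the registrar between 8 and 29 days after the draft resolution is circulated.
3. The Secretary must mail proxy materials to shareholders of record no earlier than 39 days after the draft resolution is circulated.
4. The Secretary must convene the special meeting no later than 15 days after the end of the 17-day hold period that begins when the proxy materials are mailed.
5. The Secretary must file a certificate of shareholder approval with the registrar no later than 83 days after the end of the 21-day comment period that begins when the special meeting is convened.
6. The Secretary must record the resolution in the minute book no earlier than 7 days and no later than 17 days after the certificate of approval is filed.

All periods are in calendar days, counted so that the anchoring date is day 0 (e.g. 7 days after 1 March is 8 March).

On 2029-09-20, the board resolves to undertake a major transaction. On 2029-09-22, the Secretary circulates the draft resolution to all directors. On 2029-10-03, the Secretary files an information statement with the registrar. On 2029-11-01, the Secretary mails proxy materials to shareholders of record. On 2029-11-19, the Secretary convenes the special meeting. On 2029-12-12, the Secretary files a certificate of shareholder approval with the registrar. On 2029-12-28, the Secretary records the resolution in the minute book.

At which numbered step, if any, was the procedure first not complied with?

None — every step was satisfied

(1) due by 2029-09-20 + 7 days = 2029-09-27; completed 2029-09-22, before the deadline.
(2) the permitted window runs from 2029-09-22 + 8 = 2029-09-30 to 2029-09-22 + 29 = 2029-10-21; done 2029-10-03 — within the window.
(3) permitted from 2029-09-22 + 39 days = 2029-10-31 onward; 2029-11-01 is on or after that date.
(4) due by 2029-11-18 + 15 days = 2029-12-03; completed 2029-11-19, before the deadline.
(5) due by 2029-12-10 + 83 days = 2030-03-03; done 2029-12-12 — timely.
(6) the permitted window runs from 2029-12-12 + 7 = 2029-12-19 to 2029-12-12 + 17 = 2029-12-29; 2029-12-28 falls inside that range.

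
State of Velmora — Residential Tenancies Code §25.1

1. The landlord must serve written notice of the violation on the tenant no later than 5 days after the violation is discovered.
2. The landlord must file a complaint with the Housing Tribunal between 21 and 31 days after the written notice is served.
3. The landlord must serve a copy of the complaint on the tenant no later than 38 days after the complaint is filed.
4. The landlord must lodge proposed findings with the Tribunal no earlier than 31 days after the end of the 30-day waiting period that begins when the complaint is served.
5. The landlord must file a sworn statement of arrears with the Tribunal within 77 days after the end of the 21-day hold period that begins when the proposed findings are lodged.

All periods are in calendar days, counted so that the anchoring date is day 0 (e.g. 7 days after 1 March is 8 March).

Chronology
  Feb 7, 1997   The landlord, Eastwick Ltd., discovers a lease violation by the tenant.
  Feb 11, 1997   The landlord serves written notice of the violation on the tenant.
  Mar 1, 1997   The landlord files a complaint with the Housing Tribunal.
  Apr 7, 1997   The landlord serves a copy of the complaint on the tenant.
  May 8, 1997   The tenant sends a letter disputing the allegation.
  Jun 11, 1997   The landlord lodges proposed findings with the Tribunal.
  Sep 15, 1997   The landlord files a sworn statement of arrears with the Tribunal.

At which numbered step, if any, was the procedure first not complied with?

Step 1 — counting 5 days from Feb 7, 1997 (when the violation is discovered) gives a deadline of Feb 12, 1997; completed Feb 11, 1997, before the deadline.
Step 2 — 21 and 31 days from Feb 11, 1997 (when the written notice is served) are Mar 4, 1997 and Mar 14, 1997 respectively; Mar 1, 1997 is 3 days too early.
That is the first point of non-compliance.

Step 2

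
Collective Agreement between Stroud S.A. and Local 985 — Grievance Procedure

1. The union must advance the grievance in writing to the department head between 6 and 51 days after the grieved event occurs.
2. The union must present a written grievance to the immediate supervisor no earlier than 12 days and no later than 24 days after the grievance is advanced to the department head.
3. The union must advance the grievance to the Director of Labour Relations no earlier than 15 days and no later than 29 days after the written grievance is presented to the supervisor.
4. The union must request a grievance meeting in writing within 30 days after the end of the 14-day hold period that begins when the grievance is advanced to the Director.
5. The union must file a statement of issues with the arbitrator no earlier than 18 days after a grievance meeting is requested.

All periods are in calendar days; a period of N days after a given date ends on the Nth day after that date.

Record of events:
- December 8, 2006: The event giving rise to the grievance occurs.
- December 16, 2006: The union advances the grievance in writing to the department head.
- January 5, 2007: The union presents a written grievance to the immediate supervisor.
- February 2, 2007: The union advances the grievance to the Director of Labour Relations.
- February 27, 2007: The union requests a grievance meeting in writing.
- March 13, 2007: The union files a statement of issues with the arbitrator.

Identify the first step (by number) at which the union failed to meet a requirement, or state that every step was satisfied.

Step 1 — 6 and 51 days from December 8, 2006 (when the grieved event occurs) are December 14, 2006 and January 28, 2007 respectively; done December 16, 2006, which is between those dates.
Step 2 — 12 and 24 days from December 16, 2006 (when the grievance is advanced to the department head) are December 28, 2006 and January 9, 2007 respectively; done January 5, 2007 — within the window.
Step 3 — 15 and 29 days from January 5, 2007 (when the written grievance is presented to the supervisor) are January 20, 2007 and February 3, 2007 respectively; done February 2, 2007, which is between those dates.
Step 4 — counting 30 days from February 16, 2007 (end of the 14-day hold period, which began when the grievance is advanced to the Director on February 2, 2007) gives a deadline of March 18, 2007; completed February 27, 2007, before the deadline.
Step 5 — must wait 18 days from February 27, 2007 (when a grievance meeting is requested), so not before March 17, 2007; acted on March 13, 2007, 4 days prematurely.

Step 5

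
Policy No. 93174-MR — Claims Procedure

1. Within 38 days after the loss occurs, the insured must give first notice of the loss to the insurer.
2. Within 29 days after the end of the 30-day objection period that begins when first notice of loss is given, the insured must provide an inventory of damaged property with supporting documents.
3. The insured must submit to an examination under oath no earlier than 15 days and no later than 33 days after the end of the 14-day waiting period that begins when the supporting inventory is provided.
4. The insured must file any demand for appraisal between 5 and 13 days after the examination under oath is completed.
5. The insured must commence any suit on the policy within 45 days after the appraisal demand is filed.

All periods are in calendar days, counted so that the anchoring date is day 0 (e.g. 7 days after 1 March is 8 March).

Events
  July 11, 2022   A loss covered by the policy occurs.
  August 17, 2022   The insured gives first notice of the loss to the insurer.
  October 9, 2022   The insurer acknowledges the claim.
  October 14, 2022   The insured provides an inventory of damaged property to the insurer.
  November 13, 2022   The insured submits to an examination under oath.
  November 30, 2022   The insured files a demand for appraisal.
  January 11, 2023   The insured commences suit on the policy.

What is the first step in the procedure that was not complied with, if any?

Step 4

(1) due by July 11, 2022 + 38 days = August 18, 2022; August 17, 2022 is within that limit.
(2) due by September 16, 2022 + 29 days = October 15, 2022; completed October 14, 2022, before the deadline.
(3) the permitted window runs from October 28, 2022 + 15 = November 12, 2022 to October 28, 2022 + 33 = November 30, 2022; done November 13, 2022 — within the window.
(4) the permitted window runs from November 13, 2022 + 5 = November 18, 2022 to November 13, 2022 + 13 = November 26, 2022; November 30, 2022 is 4 days past the end of the window.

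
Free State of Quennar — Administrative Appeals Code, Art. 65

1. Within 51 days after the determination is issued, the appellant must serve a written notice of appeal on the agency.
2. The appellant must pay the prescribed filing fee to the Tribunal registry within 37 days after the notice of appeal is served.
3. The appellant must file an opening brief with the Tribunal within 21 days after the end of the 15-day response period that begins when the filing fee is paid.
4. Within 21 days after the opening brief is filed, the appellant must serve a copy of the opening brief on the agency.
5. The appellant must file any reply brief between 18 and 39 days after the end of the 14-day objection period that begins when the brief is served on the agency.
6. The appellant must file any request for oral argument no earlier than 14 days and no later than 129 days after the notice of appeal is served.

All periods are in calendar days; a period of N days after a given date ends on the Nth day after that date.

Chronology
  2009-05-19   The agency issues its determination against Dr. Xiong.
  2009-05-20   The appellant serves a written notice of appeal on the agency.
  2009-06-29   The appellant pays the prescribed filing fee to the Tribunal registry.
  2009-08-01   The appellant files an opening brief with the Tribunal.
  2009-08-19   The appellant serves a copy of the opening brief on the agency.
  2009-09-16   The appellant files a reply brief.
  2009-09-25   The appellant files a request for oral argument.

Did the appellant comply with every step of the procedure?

Step 1: 51 days after 2009-05-19 (when the determination is issued) is 2009-07-09; 2009-05-20 is within that limit.
Step 2: 37 days after 2009-05-20 (when the notice of appeal is served) is 2009-06-26; 2009-06-29 misses that deadline by 3 days.
The procedure was therefore not followed at step 2.

No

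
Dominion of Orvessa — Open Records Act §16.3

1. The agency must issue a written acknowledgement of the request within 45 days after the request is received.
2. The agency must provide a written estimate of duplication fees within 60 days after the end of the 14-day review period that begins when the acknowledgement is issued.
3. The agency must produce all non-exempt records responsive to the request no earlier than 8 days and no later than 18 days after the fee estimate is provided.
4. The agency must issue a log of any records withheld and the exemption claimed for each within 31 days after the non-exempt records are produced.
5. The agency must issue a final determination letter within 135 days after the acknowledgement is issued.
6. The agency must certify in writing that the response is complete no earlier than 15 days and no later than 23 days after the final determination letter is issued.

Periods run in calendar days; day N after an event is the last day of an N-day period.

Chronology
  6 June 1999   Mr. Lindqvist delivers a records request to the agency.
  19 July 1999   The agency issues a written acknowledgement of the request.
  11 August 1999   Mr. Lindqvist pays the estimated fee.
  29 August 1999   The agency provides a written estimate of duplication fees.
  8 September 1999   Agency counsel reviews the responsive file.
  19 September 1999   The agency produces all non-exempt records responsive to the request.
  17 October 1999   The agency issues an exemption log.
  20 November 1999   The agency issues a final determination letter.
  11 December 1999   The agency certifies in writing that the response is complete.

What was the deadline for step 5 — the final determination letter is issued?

Step 5 runs from 19 July 1999, when the acknowledgement is issued. 135 days after 19 July 1999 is 1 December 1999.

1 December 1999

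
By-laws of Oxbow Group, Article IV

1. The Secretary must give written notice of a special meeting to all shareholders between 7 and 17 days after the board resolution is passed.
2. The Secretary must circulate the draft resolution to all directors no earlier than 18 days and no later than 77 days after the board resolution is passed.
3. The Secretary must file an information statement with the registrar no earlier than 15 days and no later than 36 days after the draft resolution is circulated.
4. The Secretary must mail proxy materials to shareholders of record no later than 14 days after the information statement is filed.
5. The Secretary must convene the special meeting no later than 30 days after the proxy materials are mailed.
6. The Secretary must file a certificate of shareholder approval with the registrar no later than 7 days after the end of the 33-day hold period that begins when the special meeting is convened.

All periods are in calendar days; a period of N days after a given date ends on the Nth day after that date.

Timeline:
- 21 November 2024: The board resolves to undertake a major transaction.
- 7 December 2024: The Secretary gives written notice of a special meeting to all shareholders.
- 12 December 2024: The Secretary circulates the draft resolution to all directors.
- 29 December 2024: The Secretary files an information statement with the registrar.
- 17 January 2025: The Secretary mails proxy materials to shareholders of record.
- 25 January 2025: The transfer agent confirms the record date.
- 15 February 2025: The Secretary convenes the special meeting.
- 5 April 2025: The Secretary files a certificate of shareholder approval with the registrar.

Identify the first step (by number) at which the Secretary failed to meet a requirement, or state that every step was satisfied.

(1) the permitted window runs from 21 November 2024 + 7 = 28 November 2024 to 21 November 2024 + 17 = 8 December 2024; done 7 December 2024, which is between those dates.
(2) the permitted window runs from 21 November 2024 + 18 = 9 December 2024 to 21 November 2024 + 77 = 6 February 2025; done 12 December 2024 — within the window.
(3) the permitted window runs from 12 December 2024 + 15 = 27 December 2024 to 12 December 2024 + 36 = 17 January 2025; done 29 December 2024, which is between those dates.
(4) due by 29 December 2024 + 14 days = 12 January 2025; 17 January 2025 misses that deadline by 5 days.

Step 4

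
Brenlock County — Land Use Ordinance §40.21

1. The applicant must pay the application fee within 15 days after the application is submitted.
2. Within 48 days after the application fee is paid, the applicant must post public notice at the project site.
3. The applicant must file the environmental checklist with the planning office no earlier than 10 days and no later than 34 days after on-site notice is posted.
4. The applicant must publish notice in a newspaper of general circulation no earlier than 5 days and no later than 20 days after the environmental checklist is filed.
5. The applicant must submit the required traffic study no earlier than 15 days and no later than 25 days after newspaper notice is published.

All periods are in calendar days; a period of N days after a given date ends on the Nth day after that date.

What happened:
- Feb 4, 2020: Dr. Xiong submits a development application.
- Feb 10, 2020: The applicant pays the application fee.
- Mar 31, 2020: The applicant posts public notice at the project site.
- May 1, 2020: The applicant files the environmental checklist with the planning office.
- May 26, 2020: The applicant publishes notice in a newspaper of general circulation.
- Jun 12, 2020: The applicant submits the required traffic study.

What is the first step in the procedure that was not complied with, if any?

Step 1 — counting 15 days from Feb 4, 2020 (when the application is submitted) gives a deadline of Feb 19, 2020; Feb 10, 2020 is within that limit.
Step 2 — counting 48 days from Feb 10, 2020 (when the application fee is paid) gives a deadline of Mar 29, 2020; Mar 31, 2020 misses that deadline by 2 days.
Later steps need not be reached.

Step 2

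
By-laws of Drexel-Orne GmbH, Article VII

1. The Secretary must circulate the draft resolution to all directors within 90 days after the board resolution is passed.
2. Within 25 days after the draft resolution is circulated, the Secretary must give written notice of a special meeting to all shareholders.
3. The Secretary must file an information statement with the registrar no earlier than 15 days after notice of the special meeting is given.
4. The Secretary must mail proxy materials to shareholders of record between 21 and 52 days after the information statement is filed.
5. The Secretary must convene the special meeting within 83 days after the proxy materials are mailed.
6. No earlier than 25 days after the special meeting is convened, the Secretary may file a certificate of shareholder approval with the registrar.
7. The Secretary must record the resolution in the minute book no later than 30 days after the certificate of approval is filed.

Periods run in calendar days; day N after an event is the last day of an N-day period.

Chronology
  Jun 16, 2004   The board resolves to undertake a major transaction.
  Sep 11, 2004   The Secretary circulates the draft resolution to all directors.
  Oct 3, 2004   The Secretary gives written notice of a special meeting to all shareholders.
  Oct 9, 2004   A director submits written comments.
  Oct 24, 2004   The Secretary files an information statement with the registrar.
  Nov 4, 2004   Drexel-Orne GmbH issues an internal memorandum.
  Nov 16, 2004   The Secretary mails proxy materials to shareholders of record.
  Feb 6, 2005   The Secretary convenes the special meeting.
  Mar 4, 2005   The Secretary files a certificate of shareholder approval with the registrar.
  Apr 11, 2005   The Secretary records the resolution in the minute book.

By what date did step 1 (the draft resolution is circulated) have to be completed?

Sep 14, 2004

Step 1 runs from Jun 16, 2004, when the board resolution is passed. 90 days after Jun 16, 2004 is Sep 14, 2004.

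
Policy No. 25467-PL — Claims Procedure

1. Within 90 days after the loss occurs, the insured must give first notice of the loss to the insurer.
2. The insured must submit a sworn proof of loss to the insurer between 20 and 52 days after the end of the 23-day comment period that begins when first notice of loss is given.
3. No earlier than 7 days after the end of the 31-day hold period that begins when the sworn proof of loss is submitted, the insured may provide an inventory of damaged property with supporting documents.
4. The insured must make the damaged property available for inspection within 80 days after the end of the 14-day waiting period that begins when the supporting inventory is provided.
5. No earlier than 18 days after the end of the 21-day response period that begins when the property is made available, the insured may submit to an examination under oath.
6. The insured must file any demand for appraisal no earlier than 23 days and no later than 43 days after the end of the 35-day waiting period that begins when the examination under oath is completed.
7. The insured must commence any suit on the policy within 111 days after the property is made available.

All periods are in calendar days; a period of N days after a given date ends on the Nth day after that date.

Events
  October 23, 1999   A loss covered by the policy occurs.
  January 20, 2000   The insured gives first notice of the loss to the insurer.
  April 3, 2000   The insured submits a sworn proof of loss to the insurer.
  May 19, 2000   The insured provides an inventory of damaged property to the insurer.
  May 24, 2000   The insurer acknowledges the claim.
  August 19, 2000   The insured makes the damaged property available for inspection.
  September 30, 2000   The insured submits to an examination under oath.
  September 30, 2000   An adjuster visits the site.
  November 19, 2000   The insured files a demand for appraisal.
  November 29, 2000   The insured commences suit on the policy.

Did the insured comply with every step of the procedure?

No

Step 1 — counting 90 days from October 23, 1999 (when the loss occurs) gives a deadline of January 21, 2000; completed January 20, 2000, before the deadline.
Step 2 — 20 and 52 days from February 12, 2000 (end of the 23-day comment period, which began when first notice of loss is given on January 20, 2000) are March 3, 2000 and April 4, 2000 respectively; April 3, 2000 falls inside that range.
Step 3 — must wait 7 days from May 4, 2000 (end of the 31-day hold period, which began when the sworn proof of loss is submitted on April 3, 2000), so not before May 11, 2000; done May 19, 2000, after the minimum wait.
Step 4 — counting 80 days from June 2, 2000 (end of the 14-day waiting period, which began when the supporting inventory is provided on May 19, 2000) gives a deadline of August 21, 2000; August 19, 2000 is within that limit.
Step 5 — must wait 18 days from September 9, 2000 (end of the 21-day response period, which began when the property is made available on August 19, 2000), so not before September 27, 2000; September 30, 2000 is on or after that date.
Step 6 — 23 and 43 days from November 4, 2000 (end of the 35-day waiting period, which began when the examination under oath is completed on September 30, 2000) are November 27, 2000 and December 17, 2000 respectively; November 19, 2000 is 8 days too early.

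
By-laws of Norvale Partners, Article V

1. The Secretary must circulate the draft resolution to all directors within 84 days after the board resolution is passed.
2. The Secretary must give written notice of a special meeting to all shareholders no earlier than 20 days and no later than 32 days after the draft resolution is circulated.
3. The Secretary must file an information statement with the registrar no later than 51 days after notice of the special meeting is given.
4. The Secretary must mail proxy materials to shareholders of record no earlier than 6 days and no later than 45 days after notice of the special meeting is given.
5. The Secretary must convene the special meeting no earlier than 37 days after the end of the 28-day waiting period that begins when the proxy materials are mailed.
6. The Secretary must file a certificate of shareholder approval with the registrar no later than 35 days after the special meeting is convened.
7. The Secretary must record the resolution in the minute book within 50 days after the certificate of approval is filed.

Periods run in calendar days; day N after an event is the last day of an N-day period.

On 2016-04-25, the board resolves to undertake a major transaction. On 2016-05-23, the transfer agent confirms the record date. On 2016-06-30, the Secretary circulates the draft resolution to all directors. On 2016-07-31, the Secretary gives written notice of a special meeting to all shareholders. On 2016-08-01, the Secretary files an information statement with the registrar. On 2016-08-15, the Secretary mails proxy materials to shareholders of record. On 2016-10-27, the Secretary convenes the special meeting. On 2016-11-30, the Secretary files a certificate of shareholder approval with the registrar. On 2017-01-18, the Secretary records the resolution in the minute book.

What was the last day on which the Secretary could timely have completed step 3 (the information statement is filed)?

Step 3 runs from 2016-07-31, when notice of the special meeting is given. 51 days after 2016-07-31 is 2016-09-20.

2016-09-20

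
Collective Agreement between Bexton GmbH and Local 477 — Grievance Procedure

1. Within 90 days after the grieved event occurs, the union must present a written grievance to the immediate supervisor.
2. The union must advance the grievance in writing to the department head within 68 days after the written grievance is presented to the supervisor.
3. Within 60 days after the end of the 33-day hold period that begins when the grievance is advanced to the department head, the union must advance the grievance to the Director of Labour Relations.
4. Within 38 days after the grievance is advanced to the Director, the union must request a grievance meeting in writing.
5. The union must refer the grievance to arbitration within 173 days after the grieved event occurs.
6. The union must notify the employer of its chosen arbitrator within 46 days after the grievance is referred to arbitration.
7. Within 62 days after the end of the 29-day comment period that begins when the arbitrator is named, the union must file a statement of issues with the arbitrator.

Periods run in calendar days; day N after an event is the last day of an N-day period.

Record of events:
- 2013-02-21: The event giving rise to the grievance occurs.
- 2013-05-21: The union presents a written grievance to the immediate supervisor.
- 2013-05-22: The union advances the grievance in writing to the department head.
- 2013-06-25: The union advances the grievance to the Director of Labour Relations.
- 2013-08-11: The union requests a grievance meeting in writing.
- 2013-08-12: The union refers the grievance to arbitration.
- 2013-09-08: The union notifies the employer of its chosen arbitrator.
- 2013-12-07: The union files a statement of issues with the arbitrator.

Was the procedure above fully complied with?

No

(1) due by 2013-02-21 + 90 days = 2013-05-22; completed 2013-05-21, before the deadline.
(2) due by 2013-05-21 + 68 days = 2013-07-28; completed 2013-05-22, before the deadline.
(3) due by 2013-06-24 + 60 days = 2013-08-23; completed 2013-06-25, before the deadline.
(4) due by 2013-06-25 + 38 days = 2013-08-02; done 2013-08-11 — 9 days late.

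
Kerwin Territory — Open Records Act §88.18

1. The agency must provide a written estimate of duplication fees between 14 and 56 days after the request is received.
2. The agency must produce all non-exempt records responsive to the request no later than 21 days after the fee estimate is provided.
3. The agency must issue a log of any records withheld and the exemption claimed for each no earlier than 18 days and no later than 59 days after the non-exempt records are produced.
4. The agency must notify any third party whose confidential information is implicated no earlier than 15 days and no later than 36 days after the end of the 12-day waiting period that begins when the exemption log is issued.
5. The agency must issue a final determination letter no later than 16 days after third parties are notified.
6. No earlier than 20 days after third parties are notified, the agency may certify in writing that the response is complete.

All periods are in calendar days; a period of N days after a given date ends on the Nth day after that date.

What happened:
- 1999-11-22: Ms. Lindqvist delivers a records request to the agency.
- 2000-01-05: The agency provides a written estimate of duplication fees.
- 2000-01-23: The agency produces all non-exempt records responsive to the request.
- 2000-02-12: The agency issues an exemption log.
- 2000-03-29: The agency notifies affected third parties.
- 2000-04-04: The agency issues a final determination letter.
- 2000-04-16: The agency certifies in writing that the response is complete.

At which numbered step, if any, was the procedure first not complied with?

Step 1: the window is 14–56 days after 1999-11-22 (when the request is received), so 1999-12-06 through 2000-01-17; done 2000-01-05 — within the window.
Step 2: 21 days after 2000-01-05 (when the fee estimate is provided) is 2000-01-26; done 2000-01-23 — timely.
Step 3: the window is 18–59 days after 2000-01-23 (when the non-exempt records are produced), so 2000-02-10 through 2000-03-22; done 2000-02-12, which is between those dates.
Step 4: the window is 15–36 days after 2000-02-24 (end of the 12-day waiting period, which began when the exemption log is issued on 2000-02-12), so 2000-03-10 through 2000-03-31; done 2000-03-29 — within the window.
Step 5: 16 days after 2000-03-29 (when third parties are notified) is 2000-04-14; 2000-04-04 is within that limit.
Step 6: the earliest permitted date is 20 days after 2000-03-29 (when third parties are notified), i.e. 2000-04-18; acted on 2000-04-16, 2 days prematurely.
The analysis stops there.

Step 6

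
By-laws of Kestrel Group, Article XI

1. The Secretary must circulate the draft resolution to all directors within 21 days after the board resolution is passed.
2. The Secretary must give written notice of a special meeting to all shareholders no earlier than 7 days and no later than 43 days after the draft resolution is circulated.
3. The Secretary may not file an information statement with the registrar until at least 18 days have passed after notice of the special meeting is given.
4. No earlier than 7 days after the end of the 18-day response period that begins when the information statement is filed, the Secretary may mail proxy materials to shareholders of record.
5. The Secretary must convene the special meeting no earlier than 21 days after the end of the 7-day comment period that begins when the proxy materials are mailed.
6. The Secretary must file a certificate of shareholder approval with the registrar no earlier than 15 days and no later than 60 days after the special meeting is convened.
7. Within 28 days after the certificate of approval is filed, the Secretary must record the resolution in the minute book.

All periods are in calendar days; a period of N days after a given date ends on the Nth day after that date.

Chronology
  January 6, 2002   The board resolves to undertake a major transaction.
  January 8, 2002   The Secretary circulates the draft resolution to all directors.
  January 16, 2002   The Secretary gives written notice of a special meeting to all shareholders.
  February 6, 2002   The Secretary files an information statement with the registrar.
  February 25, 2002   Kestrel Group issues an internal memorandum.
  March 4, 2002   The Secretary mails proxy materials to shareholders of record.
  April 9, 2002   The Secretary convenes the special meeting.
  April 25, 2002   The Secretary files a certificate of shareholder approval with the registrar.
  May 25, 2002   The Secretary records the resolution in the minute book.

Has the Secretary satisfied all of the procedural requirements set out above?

(1) due by January 6, 2002 + 21 days = January 27, 2002; January 8, 2002 is within that limit.
(2) the permitted window runs from January 8, 2002 + 7 = January 15, 2002 to January 8, 2002 + 43 = February 20, 2002; done January 16, 2002, which is between those dates.
(3) permitted from January 16, 2002 + 18 days = February 3, 2002 onward; done February 6, 2002 — permitted.
(4) permitted from February 24, 2002 + 7 days = March 3, 2002 onward; done March 4, 2002 — permitted.
(5) permitted from March 11, 2002 + 21 days = April 1, 2002 onward; done April 9, 2002, after the minimum wait.
(6) the permitted window runs from April 9, 2002 + 15 = April 24, 2002 to April 9, 2002 + 60 = June 8, 2002; done April 25, 2002 — within the window.
(7) due by April 25, 2002 + 28 days = May 23, 2002; May 25, 2002 misses that deadline by 2 days.

No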